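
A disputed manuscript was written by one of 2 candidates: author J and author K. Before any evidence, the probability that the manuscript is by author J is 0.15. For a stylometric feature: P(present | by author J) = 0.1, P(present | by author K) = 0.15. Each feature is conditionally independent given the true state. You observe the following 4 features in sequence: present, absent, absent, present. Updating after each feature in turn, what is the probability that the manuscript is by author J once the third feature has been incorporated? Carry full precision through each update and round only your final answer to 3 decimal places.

0.117

After 'present': P(author J) = 0.1·0.1500 / (0.1·0.1500 + 0.15·0.8500) ≈ 0.1053
After 'absent': P(author J) = 0.9·0.1053 / (0.9·0.1053 + 0.85·0.8947) ≈ 0.1108
After 'absent': P(author J) = 0.9·0.1108 / (0.9·0.1108 + 0.85·0.8892) ≈ 0.1165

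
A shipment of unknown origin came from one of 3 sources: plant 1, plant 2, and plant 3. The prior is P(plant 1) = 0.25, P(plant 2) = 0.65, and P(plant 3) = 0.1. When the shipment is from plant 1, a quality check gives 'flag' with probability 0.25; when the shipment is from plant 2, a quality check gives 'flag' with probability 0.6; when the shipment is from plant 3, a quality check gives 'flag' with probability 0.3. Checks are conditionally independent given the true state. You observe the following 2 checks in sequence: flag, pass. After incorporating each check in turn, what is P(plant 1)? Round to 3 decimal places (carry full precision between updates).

0.209

Apply Bayes' rule sequentially, carrying P(plant 1) forward.
After 'flag': normaliser = 0.25·0.2500 + 0.6·0.6500 + 0.3·0.1000; P(plant 1) ≈ 0.1295, P(plant 2) ≈ 0.8083, P(plant 3) ≈ 0.0622
After 'pass': normaliser = 0.75·0.1295 + 0.4·0.8083 + 0.7·0.0622; P(plant 1) ≈ 0.2094, P(plant 2) ≈ 0.6968, P(plant 3) ≈ 0.0938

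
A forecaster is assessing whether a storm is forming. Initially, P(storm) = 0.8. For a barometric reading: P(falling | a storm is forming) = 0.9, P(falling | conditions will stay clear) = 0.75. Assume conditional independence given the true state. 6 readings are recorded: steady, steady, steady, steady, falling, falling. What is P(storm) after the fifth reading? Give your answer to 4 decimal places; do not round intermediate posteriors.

After 'steady': P(storm) = 0.1·0.8000 / (0.1·0.8000 + 0.25·0.2000) ≈ 0.6154
After 'steady': P(storm) = 0.1·0.6154 / (0.1·0.6154 + 0.25·0.3846) ≈ 0.3902
After 'steady': P(storm) = 0.1·0.3902 / (0.1·0.3902 + 0.25·0.6098) ≈ 0.2038
After 'steady': P(storm) = 0.1·0.2038 / (0.1·0.2038 + 0.25·0.7962) ≈ 0.0929
After 'falling': P(storm) = 0.9·0.0929 / (0.9·0.0929 + 0.75·0.9071) ≈ 0.1094

0.1094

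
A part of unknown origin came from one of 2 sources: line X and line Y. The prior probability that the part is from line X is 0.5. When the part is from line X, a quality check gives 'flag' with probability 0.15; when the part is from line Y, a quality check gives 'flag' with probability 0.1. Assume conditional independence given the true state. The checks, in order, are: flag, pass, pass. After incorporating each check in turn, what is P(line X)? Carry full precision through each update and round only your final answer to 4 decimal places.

0.5723

Apply Bayes' rule sequentially, carrying P(line X) forward.
After 'flag': P(line X) = 0.15·0.5000 / (0.15·0.5000 + 0.1·0.5000) ≈ 0.6000
After 'pass': P(line X) = 0.85·0.6000 / (0.85·0.6000 + 0.9·0.4000) ≈ 0.5862
After 'pass': P(line X) = 0.85·0.5862 / (0.85·0.5862 + 0.9·0.4138) ≈ 0.5723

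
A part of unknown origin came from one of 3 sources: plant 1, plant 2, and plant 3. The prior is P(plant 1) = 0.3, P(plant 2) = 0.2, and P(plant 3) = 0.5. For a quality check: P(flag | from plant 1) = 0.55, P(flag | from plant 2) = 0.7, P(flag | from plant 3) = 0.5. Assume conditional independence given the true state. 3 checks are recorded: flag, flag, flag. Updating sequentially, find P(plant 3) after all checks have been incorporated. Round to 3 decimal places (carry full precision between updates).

After 'flag': normaliser = 0.55·0.3000 + 0.7·0.2000 + 0.5·0.5000; P(plant 1) ≈ 0.2973, P(plant 2) ≈ 0.2523, P(plant 3) ≈ 0.4505
After 'flag': normaliser = 0.55·0.2973 + 0.7·0.2523 + 0.5·0.4505; P(plant 1) ≈ 0.2892, P(plant 2) ≈ 0.3124, P(plant 3) ≈ 0.3984
After 'flag': normaliser = 0.55·0.2892 + 0.7·0.3124 + 0.5·0.3984; P(plant 1) ≈ 0.2757, P(plant 2) ≈ 0.3790, P(plant 3) ≈ 0.3453

0.345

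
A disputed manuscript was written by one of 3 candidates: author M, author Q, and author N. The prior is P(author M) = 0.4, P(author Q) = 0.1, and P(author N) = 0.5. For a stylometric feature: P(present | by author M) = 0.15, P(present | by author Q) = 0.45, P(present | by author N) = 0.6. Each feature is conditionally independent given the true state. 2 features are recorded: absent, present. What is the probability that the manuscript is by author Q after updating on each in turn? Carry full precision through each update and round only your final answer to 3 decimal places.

After 'absent': normaliser = 0.85·0.4000 + 0.55·0.1000 + 0.4·0.5000; P(author M) ≈ 0.5714, P(author Q) ≈ 0.0924, P(author N) ≈ 0.3361
After 'present': normaliser = 0.15·0.5714 + 0.45·0.0924 + 0.6·0.3361; P(author M) ≈ 0.2605, P(author Q) ≈ 0.1264, P(author N) ≈ 0.6130

0.126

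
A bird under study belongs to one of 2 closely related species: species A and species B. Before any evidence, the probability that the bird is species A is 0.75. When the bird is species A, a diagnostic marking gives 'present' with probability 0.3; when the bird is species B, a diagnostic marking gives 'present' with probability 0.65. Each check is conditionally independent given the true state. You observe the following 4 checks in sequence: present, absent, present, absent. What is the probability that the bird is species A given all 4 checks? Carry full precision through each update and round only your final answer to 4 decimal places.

0.7188

Each posterior becomes the prior for the next update.
After 'present': P(species A) = 0.3·0.7500 / (0.3·0.7500 + 0.65·0.2500) ≈ 0.5806
After 'absent': P(species A) = 0.7·0.5806 / (0.7·0.5806 + 0.35·0.4194) ≈ 0.7347
After 'present': P(species A) = 0.3·0.7347 / (0.3·0.7347 + 0.65·0.2653) ≈ 0.5610
After 'absent': P(species A) = 0.7·0.5610 / (0.7·0.5610 + 0.35·0.4390) ≈ 0.7188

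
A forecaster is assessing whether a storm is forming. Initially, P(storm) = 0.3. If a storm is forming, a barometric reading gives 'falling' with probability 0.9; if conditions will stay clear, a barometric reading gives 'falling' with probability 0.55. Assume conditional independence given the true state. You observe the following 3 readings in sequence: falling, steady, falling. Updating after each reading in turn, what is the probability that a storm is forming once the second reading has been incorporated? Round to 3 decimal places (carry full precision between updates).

After 'falling': P(storm) = 0.9·0.3000 / (0.9·0.3000 + 0.55·0.7000) ≈ 0.4122
After 'steady': P(storm) = 0.1·0.4122 / (0.1·0.4122 + 0.45·0.5878) ≈ 0.1348

0.135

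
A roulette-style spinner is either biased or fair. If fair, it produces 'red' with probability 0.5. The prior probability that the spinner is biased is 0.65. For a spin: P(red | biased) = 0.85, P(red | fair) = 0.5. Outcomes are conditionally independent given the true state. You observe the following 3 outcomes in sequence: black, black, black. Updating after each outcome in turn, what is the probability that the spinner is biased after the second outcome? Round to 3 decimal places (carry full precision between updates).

0.143

Each posterior becomes the prior for the next update.
After 'black': P(biased) = 0.15·0.6500 / (0.15·0.6500 + 0.5·0.3500) ≈ 0.3578
After 'black': P(biased) = 0.15·0.3578 / (0.15·0.3578 + 0.5·0.6422) ≈ 0.1432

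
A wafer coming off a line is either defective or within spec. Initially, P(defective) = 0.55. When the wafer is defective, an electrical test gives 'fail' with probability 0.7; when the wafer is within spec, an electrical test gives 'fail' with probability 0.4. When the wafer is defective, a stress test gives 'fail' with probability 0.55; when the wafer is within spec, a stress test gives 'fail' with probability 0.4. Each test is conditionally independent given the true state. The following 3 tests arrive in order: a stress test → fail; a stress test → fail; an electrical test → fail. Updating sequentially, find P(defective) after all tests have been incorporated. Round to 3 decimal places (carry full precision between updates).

After a stress test='fail': P(defective) = 0.55·0.5500 / (0.55·0.5500 + 0.4·0.4500) ≈ 0.6269
After a stress test='fail': P(defective) = 0.55·0.6269 / (0.55·0.6269 + 0.4·0.3731) ≈ 0.6980
After an electrical test='fail': P(defective) = 0.7·0.6980 / (0.7·0.6980 + 0.4·0.3020) ≈ 0.8017

0.802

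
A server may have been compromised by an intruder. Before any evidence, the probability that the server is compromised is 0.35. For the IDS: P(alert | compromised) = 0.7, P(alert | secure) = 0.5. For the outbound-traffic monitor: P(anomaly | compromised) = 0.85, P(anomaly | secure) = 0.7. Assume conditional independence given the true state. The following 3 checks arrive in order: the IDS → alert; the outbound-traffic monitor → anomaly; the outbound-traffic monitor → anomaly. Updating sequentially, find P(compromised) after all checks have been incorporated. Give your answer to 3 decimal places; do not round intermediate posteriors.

0.526

Apply Bayes' rule sequentially, carrying P(compromised) forward.
After the IDS='alert': P(compromised) = 0.7·0.3500 / (0.7·0.3500 + 0.5·0.6500) ≈ 0.4298
After the outbound-traffic monitor='anomaly': P(compromised) = 0.85·0.4298 / (0.85·0.4298 + 0.7·0.5702) ≈ 0.4779
After the outbound-traffic monitor='anomaly': P(compromised) = 0.85·0.4779 / (0.85·0.4779 + 0.7·0.5221) ≈ 0.5264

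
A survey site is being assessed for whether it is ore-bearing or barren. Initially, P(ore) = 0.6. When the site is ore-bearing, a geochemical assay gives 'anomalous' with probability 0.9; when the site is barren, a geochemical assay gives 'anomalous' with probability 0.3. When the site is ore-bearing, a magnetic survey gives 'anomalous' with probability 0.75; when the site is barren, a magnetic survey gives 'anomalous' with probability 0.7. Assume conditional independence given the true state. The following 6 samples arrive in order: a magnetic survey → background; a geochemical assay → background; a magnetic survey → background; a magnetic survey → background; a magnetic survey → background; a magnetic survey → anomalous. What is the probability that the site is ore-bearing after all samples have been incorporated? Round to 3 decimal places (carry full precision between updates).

0.100

Apply Bayes' rule sequentially, carrying P(ore) forward.
After a magnetic survey='background': P(ore) = 0.25·0.6000 / (0.25·0.6000 + 0.3·0.4000) ≈ 0.5556
After a geochemical assay='background': P(ore) = 0.1·0.5556 / (0.1·0.5556 + 0.7·0.4444) ≈ 0.1515
After a magnetic survey='background': P(ore) = 0.25·0.1515 / (0.25·0.1515 + 0.3·0.8485) ≈ 0.1295
After a magnetic survey='background': P(ore) = 0.25·0.1295 / (0.25·0.1295 + 0.3·0.8705) ≈ 0.1103
After a magnetic survey='background': P(ore) = 0.25·0.1103 / (0.25·0.1103 + 0.3·0.8897) ≈ 0.0937
After a magnetic survey='anomalous': P(ore) = 0.75·0.0937 / (0.75·0.0937 + 0.7·0.9063) ≈ 0.0997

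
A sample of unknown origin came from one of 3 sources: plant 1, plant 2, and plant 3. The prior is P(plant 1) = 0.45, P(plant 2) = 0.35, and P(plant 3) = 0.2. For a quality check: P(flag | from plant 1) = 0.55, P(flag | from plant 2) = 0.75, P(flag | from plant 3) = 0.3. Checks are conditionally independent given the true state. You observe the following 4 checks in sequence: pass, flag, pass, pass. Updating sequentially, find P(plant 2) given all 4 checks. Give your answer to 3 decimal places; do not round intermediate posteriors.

0.087

After 'pass': normaliser = 0.45·0.4500 + 0.25·0.3500 + 0.7·0.2000; P(plant 1) ≈ 0.4709, P(plant 2) ≈ 0.2035, P(plant 3) ≈ 0.3256
After 'flag': normaliser = 0.55·0.4709 + 0.75·0.2035 + 0.3·0.3256; P(plant 1) ≈ 0.5086, P(plant 2) ≈ 0.2997, P(plant 3) ≈ 0.1918
After 'pass': normaliser = 0.45·0.5086 + 0.25·0.2997 + 0.7·0.1918; P(plant 1) ≈ 0.5225, P(plant 2) ≈ 0.1710, P(plant 3) ≈ 0.3065
After 'pass': normaliser = 0.45·0.5225 + 0.25·0.1710 + 0.7·0.3065; P(plant 1) ≈ 0.4775, P(plant 2) ≈ 0.0868, P(plant 3) ≈ 0.4357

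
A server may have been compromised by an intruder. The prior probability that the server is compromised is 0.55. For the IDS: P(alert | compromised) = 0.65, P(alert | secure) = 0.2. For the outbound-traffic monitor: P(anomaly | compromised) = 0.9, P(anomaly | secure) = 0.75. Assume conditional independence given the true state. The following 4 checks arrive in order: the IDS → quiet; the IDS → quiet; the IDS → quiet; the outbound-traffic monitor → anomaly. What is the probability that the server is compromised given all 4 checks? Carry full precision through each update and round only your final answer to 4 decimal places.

0.1094

After the IDS='quiet': P(compromised) = 0.35·0.5500 / (0.35·0.5500 + 0.8·0.4500) ≈ 0.3484
After the IDS='quiet': P(compromised) = 0.35·0.3484 / (0.35·0.3484 + 0.8·0.6516) ≈ 0.1896
After the IDS='quiet': P(compromised) = 0.35·0.1896 / (0.35·0.1896 + 0.8·0.8104) ≈ 0.0928
After the outbound-traffic monitor='anomaly': P(compromised) = 0.9·0.0928 / (0.9·0.0928 + 0.75·0.9072) ≈ 0.1094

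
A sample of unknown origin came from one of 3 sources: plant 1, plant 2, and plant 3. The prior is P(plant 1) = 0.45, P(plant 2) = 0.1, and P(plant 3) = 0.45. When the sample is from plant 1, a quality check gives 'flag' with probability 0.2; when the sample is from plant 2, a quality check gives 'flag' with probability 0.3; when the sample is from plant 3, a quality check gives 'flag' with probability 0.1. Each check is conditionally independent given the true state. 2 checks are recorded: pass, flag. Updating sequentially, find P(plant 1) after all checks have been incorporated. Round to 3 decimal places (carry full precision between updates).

0.539

Apply Bayes' rule sequentially, carrying P(plant 1) forward.
After 'pass': normaliser = 0.8·0.4500 + 0.7·0.1000 + 0.9·0.4500; P(plant 1) ≈ 0.4311, P(plant 2) ≈ 0.0838, P(plant 3) ≈ 0.4850
After 'flag': normaliser = 0.2·0.4311 + 0.3·0.0838 + 0.1·0.4850; P(plant 1) ≈ 0.5393, P(plant 2) ≈ 0.1573, P(plant 3) ≈ 0.3034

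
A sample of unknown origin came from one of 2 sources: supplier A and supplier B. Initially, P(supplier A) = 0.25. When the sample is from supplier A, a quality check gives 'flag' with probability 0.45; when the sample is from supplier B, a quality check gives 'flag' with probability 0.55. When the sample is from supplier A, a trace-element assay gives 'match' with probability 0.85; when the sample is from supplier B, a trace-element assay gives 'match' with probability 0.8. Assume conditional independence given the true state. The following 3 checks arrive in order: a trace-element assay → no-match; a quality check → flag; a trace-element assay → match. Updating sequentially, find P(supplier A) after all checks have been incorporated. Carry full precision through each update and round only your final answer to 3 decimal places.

0.179

After a trace-element assay='no-match': P(supplier A) = 0.15·0.2500 / (0.15·0.2500 + 0.2·0.7500) ≈ 0.2000
After a quality check='flag': P(supplier A) = 0.45·0.2000 / (0.45·0.2000 + 0.55·0.8000) ≈ 0.1698
After a trace-element assay='match': P(supplier A) = 0.85·0.1698 / (0.85·0.1698 + 0.8·0.8302) ≈ 0.1785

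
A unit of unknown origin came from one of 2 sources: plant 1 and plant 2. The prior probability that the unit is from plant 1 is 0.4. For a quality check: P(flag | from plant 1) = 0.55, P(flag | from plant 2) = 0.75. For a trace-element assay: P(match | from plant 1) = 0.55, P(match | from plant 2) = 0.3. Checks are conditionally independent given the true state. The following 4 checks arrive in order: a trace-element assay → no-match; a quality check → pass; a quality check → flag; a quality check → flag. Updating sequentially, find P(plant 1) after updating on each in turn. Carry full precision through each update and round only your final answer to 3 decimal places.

After a trace-element assay='no-match': P(plant 1) = 0.45·0.4000 / (0.45·0.4000 + 0.7·0.6000) ≈ 0.3000
After a quality check='pass': P(plant 1) = 0.45·0.3000 / (0.45·0.3000 + 0.25·0.7000) ≈ 0.4355
After a quality check='flag': P(plant 1) = 0.55·0.4355 / (0.55·0.4355 + 0.75·0.5645) ≈ 0.3613
After a quality check='flag': P(plant 1) = 0.55·0.3613 / (0.55·0.3613 + 0.75·0.6387) ≈ 0.2932

0.293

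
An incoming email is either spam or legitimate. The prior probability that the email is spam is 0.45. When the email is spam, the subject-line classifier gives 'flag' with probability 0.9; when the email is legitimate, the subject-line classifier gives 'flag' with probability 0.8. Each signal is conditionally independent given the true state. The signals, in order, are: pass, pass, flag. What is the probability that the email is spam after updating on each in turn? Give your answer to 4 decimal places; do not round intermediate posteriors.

After 'pass': P(spam) = 0.1·0.4500 / (0.1·0.4500 + 0.2·0.5500) ≈ 0.2903
After 'pass': P(spam) = 0.1·0.2903 / (0.1·0.2903 + 0.2·0.7097) ≈ 0.1698
After 'flag': P(spam) = 0.9·0.1698 / (0.9·0.1698 + 0.8·0.8302) ≈ 0.1871

0.1871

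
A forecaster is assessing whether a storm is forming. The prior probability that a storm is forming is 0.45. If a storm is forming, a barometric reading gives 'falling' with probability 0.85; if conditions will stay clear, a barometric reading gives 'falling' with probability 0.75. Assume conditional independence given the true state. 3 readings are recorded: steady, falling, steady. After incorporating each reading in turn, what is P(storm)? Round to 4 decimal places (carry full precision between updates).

After 'steady': P(storm) = 0.15·0.4500 / (0.15·0.4500 + 0.25·0.5500) ≈ 0.3293
After 'falling': P(storm) = 0.85·0.3293 / (0.85·0.3293 + 0.75·0.6707) ≈ 0.3575
After 'steady': P(storm) = 0.15·0.3575 / (0.15·0.3575 + 0.25·0.6425) ≈ 0.2503

0.2503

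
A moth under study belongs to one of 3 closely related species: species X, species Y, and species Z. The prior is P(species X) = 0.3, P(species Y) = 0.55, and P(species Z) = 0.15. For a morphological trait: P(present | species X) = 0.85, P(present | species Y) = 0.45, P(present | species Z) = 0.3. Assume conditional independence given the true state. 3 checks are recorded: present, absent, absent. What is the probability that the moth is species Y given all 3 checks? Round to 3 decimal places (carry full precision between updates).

0.729

Apply Bayes' rule sequentially, carrying P(species Y) forward.
After 'present': normaliser = 0.85·0.3000 + 0.45·0.5500 + 0.3·0.1500; P(species X) ≈ 0.4658, P(species Y) ≈ 0.4521, P(species Z) ≈ 0.0822
After 'absent': normaliser = 0.15·0.4658 + 0.55·0.4521 + 0.7·0.0822; P(species X) ≈ 0.1858, P(species Y) ≈ 0.6612, P(species Z) ≈ 0.1530
After 'absent': normaliser = 0.15·0.1858 + 0.55·0.6612 + 0.7·0.1530; P(species X) ≈ 0.0559, P(species Y) ≈ 0.7293, P(species Z) ≈ 0.2148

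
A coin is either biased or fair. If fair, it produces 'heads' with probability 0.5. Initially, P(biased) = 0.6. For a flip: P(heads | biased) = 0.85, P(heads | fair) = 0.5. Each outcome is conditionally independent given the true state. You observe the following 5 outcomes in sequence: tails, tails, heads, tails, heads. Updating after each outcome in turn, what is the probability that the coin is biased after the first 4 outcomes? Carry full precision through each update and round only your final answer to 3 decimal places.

0.064

Each posterior becomes the prior for the next update.
After 'tails': P(biased) = 0.15·0.6000 / (0.15·0.6000 + 0.5·0.4000) ≈ 0.3103
After 'tails': P(biased) = 0.15·0.3103 / (0.15·0.3103 + 0.5·0.6897) ≈ 0.1189
After 'heads': P(biased) = 0.85·0.1189 / (0.85·0.1189 + 0.5·0.8811) ≈ 0.1867
After 'tails': P(biased) = 0.15·0.1867 / (0.15·0.1867 + 0.5·0.8133) ≈ 0.0644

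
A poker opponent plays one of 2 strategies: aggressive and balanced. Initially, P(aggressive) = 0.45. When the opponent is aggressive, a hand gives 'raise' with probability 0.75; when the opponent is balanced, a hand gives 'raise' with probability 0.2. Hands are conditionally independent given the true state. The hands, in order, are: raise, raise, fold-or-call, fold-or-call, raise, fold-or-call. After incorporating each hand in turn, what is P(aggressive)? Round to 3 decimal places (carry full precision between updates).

After 'raise': P(aggressive) = 0.75·0.4500 / (0.75·0.4500 + 0.2·0.5500) ≈ 0.7542
After 'raise': P(aggressive) = 0.75·0.7542 / (0.75·0.7542 + 0.2·0.2458) ≈ 0.9200
After 'fold-or-call': P(aggressive) = 0.25·0.9200 / (0.25·0.9200 + 0.8·0.0800) ≈ 0.7824
After 'fold-or-call': P(aggressive) = 0.25·0.7824 / (0.25·0.7824 + 0.8·0.2176) ≈ 0.5291
After 'raise': P(aggressive) = 0.75·0.5291 / (0.75·0.5291 + 0.2·0.4709) ≈ 0.8082
After 'fold-or-call': P(aggressive) = 0.25·0.8082 / (0.25·0.8082 + 0.8·0.1918) ≈ 0.5684

0.568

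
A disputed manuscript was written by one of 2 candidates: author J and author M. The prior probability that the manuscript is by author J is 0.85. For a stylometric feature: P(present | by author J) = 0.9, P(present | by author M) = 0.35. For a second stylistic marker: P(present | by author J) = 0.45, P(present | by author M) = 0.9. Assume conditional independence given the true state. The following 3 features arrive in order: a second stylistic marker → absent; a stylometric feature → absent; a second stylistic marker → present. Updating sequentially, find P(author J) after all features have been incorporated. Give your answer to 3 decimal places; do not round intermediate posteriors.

0.706

After a second stylistic marker='absent': P(author J) = 0.55·0.8500 / (0.55·0.8500 + 0.1·0.1500) ≈ 0.9689
After a stylometric feature='absent': P(author J) = 0.1·0.9689 / (0.1·0.9689 + 0.65·0.0311) ≈ 0.8274
After a second stylistic marker='present': P(author J) = 0.45·0.8274 / (0.45·0.8274 + 0.9·0.1726) ≈ 0.7057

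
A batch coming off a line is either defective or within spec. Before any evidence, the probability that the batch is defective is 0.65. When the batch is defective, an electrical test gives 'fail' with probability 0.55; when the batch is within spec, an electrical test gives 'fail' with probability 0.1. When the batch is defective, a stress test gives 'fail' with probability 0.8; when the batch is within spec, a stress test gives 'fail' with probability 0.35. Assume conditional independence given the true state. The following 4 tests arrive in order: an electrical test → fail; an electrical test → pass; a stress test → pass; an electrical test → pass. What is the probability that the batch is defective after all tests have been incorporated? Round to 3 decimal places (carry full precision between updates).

After an electrical test='fail': P(defective) = 0.55·0.6500 / (0.55·0.6500 + 0.1·0.3500) ≈ 0.9108
After an electrical test='pass': P(defective) = 0.45·0.9108 / (0.45·0.9108 + 0.9·0.0892) ≈ 0.8363
After a stress test='pass': P(defective) = 0.2·0.8363 / (0.2·0.8363 + 0.65·0.1637) ≈ 0.6111
After an electrical test='pass': P(defective) = 0.45·0.6111 / (0.45·0.6111 + 0.9·0.3889) ≈ 0.4400

0.440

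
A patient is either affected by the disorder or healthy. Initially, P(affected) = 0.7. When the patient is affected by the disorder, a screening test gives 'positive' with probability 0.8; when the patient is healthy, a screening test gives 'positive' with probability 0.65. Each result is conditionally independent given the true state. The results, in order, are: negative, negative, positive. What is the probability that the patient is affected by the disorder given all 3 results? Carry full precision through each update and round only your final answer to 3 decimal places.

0.484

After 'negative': P(affected) = 0.2·0.7000 / (0.2·0.7000 + 0.35·0.3000) ≈ 0.5714
After 'negative': P(affected) = 0.2·0.5714 / (0.2·0.5714 + 0.35·0.4286) ≈ 0.4324
After 'positive': P(affected) = 0.8·0.4324 / (0.8·0.4324 + 0.65·0.5676) ≈ 0.4839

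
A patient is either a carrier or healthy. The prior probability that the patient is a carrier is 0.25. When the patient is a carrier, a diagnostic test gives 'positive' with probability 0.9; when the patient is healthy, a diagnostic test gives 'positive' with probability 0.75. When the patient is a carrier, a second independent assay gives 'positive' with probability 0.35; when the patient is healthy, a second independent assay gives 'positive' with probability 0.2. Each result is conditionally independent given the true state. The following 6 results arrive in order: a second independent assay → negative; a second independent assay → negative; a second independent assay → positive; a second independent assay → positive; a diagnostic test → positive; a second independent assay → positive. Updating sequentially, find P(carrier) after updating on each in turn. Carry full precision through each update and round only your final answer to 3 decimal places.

After a second independent assay='negative': P(carrier) = 0.65·0.2500 / (0.65·0.2500 + 0.8·0.7500) ≈ 0.2131
After a second independent assay='negative': P(carrier) = 0.65·0.2131 / (0.65·0.2131 + 0.8·0.7869) ≈ 0.1804
After a second independent assay='positive': P(carrier) = 0.35·0.1804 / (0.35·0.1804 + 0.2·0.8196) ≈ 0.2780
After a second independent assay='positive': P(carrier) = 0.35·0.2780 / (0.35·0.2780 + 0.2·0.7220) ≈ 0.4026
After a diagnostic test='positive': P(carrier) = 0.9·0.4026 / (0.9·0.4026 + 0.75·0.5974) ≈ 0.4471
After a second independent assay='positive': P(carrier) = 0.35·0.4471 / (0.35·0.4471 + 0.2·0.5529) ≈ 0.5860

0.586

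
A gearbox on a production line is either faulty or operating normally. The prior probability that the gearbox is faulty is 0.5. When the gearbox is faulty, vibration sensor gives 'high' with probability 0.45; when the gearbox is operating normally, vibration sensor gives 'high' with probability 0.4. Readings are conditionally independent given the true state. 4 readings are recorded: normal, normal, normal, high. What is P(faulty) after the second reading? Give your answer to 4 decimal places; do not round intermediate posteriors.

0.4566

After 'normal': P(faulty) = 0.55·0.5000 / (0.55·0.5000 + 0.6·0.5000) ≈ 0.4783
After 'normal': P(faulty) = 0.55·0.4783 / (0.55·0.4783 + 0.6·0.5217) ≈ 0.4566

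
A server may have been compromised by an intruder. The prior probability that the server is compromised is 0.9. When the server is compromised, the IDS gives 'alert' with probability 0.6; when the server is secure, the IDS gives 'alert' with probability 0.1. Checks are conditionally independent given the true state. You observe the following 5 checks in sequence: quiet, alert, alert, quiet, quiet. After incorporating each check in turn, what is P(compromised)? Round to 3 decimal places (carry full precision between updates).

After 'quiet': P(compromised) = 0.4·0.9000 / (0.4·0.9000 + 0.9·0.1000) ≈ 0.8000
After 'alert': P(compromised) = 0.6·0.8000 / (0.6·0.8000 + 0.1·0.2000) ≈ 0.9600
After 'alert': P(compromised) = 0.6·0.9600 / (0.6·0.9600 + 0.1·0.0400) ≈ 0.9931
After 'quiet': P(compromised) = 0.4·0.9931 / (0.4·0.9931 + 0.9·0.0069) ≈ 0.9846
After 'quiet': P(compromised) = 0.4·0.9846 / (0.4·0.9846 + 0.9·0.0154) ≈ 0.9660

0.966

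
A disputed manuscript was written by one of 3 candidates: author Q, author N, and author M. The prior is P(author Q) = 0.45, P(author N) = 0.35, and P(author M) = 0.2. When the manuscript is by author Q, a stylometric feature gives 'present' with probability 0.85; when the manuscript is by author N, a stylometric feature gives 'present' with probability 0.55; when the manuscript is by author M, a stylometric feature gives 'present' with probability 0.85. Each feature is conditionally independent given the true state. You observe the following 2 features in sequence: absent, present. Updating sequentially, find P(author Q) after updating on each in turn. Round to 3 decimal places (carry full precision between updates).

After 'absent': normaliser = 0.15·0.4500 + 0.45·0.3500 + 0.15·0.2000; P(author Q) ≈ 0.2647, P(author N) ≈ 0.6176, P(author M) ≈ 0.1176
After 'present': normaliser = 0.85·0.2647 + 0.55·0.6176 + 0.85·0.1176; P(author Q) ≈ 0.3385, P(author N) ≈ 0.5111, P(author M) ≈ 0.1504

0.338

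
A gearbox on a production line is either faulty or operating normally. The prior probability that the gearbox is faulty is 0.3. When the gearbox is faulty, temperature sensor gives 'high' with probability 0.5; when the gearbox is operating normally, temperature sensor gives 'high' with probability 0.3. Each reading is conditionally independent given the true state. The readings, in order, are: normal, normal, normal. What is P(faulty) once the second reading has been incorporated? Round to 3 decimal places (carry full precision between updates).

Apply Bayes' rule sequentially, carrying P(faulty) forward.
After 'normal': P(faulty) = 0.5·0.3000 / (0.5·0.3000 + 0.7·0.7000) ≈ 0.2344
After 'normal': P(faulty) = 0.5·0.2344 / (0.5·0.2344 + 0.7·0.7656) ≈ 0.1794

0.179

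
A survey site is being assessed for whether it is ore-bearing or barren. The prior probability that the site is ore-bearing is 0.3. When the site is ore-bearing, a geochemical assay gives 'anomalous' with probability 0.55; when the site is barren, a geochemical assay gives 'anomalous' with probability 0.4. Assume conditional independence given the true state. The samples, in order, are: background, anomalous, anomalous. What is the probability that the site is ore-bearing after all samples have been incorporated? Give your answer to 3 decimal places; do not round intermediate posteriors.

After 'background': P(ore) = 0.45·0.3000 / (0.45·0.3000 + 0.6·0.7000) ≈ 0.2432
After 'anomalous': P(ore) = 0.55·0.2432 / (0.55·0.2432 + 0.4·0.7568) ≈ 0.3065
After 'anomalous': P(ore) = 0.55·0.3065 / (0.55·0.3065 + 0.4·0.6935) ≈ 0.3780

0.378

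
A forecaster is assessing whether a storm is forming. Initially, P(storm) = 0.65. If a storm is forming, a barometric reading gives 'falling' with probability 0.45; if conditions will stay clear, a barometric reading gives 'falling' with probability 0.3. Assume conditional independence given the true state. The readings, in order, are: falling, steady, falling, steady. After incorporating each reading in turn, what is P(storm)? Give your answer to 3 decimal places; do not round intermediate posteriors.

After 'falling': P(storm) = 0.45·0.6500 / (0.45·0.6500 + 0.3·0.3500) ≈ 0.7358
After 'steady': P(storm) = 0.55·0.7358 / (0.55·0.7358 + 0.7·0.2642) ≈ 0.6864
After 'falling': P(storm) = 0.45·0.6864 / (0.45·0.6864 + 0.3·0.3136) ≈ 0.7665
After 'steady': P(storm) = 0.55·0.7665 / (0.55·0.7665 + 0.7·0.2335) ≈ 0.7206

0.721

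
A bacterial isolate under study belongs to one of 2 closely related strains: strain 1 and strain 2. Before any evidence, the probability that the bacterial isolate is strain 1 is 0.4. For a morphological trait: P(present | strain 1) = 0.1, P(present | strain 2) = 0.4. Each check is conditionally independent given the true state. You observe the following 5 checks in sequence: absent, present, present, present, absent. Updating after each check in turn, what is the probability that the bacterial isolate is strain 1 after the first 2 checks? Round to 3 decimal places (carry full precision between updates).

0.200

Each posterior becomes the prior for the next update.
After 'absent': P(strain 1) = 0.9·0.4000 / (0.9·0.4000 + 0.6·0.6000) ≈ 0.5000
After 'present': P(strain 1) = 0.1·0.5000 / (0.1·0.5000 + 0.4·0.5000) ≈ 0.2000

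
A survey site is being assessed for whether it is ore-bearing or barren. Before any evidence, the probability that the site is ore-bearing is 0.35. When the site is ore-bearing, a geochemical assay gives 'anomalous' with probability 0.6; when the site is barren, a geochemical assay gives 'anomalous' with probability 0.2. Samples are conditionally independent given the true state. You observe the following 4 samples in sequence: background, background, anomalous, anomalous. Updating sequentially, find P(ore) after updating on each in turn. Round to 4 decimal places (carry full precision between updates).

Each posterior becomes the prior for the next update.
After 'background': P(ore) = 0.4·0.3500 / (0.4·0.3500 + 0.8·0.6500) ≈ 0.2121
After 'background': P(ore) = 0.4·0.2121 / (0.4·0.2121 + 0.8·0.7879) ≈ 0.1186
After 'anomalous': P(ore) = 0.6·0.1186 / (0.6·0.1186 + 0.2·0.8814) ≈ 0.2877
After 'anomalous': P(ore) = 0.6·0.2877 / (0.6·0.2877 + 0.2·0.7123) ≈ 0.5478

0.5478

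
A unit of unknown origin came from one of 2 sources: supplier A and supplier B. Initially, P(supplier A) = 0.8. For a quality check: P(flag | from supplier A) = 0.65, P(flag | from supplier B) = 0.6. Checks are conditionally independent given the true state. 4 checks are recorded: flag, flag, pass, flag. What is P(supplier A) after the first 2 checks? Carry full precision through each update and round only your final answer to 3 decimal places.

0.824

After 'flag': P(supplier A) = 0.65·0.8000 / (0.65·0.8000 + 0.6·0.2000) ≈ 0.8125
After 'flag': P(supplier A) = 0.65·0.8125 / (0.65·0.8125 + 0.6·0.1875) ≈ 0.8244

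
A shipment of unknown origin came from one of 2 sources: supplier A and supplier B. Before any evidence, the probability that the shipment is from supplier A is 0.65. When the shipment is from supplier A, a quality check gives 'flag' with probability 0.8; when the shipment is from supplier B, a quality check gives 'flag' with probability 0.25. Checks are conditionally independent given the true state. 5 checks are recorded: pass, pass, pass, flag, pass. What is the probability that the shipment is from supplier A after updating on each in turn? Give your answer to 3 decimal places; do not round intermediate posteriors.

0.029

After 'pass': P(supplier A) = 0.2·0.6500 / (0.2·0.6500 + 0.75·0.3500) ≈ 0.3312
After 'pass': P(supplier A) = 0.2·0.3312 / (0.2·0.3312 + 0.75·0.6688) ≈ 0.1167
After 'pass': P(supplier A) = 0.2·0.1167 / (0.2·0.1167 + 0.75·0.8833) ≈ 0.0340
After 'flag': P(supplier A) = 0.8·0.0340 / (0.8·0.0340 + 0.25·0.9660) ≈ 0.1013
After 'pass': P(supplier A) = 0.2·0.1013 / (0.2·0.1013 + 0.75·0.8987) ≈ 0.0292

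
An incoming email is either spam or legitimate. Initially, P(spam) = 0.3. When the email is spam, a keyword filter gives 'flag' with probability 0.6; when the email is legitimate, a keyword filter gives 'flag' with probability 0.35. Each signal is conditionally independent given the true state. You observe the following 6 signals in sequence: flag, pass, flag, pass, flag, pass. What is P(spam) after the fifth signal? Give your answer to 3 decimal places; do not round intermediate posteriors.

After 'flag': P(spam) = 0.6·0.3000 / (0.6·0.3000 + 0.35·0.7000) ≈ 0.4235
After 'pass': P(spam) = 0.4·0.4235 / (0.4·0.4235 + 0.65·0.5765) ≈ 0.3114
After 'flag': P(spam) = 0.6·0.3114 / (0.6·0.3114 + 0.35·0.6886) ≈ 0.4366
After 'pass': P(spam) = 0.4·0.4366 / (0.4·0.4366 + 0.65·0.5634) ≈ 0.3229
After 'flag': P(spam) = 0.6·0.3229 / (0.6·0.3229 + 0.35·0.6771) ≈ 0.4498

0.450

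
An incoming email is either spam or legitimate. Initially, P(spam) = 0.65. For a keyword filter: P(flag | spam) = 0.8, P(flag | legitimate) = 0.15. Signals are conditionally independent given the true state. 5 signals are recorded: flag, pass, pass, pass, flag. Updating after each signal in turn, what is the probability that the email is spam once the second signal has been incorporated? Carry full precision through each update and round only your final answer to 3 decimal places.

After 'flag': P(spam) = 0.8·0.6500 / (0.8·0.6500 + 0.15·0.3500) ≈ 0.9083
After 'pass': P(spam) = 0.2·0.9083 / (0.2·0.9083 + 0.85·0.0917) ≈ 0.6997

0.700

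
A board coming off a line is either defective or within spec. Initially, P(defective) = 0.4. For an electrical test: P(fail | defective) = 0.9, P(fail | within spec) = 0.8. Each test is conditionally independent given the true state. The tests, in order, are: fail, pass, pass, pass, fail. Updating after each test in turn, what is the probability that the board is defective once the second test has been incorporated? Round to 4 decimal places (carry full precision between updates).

0.2727

After 'fail': P(defective) = 0.9·0.4000 / (0.9·0.4000 + 0.8·0.6000) ≈ 0.4286
After 'pass': P(defective) = 0.1·0.4286 / (0.1·0.4286 + 0.2·0.5714) ≈ 0.2727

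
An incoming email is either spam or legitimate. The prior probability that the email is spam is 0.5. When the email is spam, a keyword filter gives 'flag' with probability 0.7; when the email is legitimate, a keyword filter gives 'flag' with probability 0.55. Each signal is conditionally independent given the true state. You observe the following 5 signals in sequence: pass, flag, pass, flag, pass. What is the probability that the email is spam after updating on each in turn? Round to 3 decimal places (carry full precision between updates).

After 'pass': P(spam) = 0.3·0.5000 / (0.3·0.5000 + 0.45·0.5000) ≈ 0.4000
After 'flag': P(spam) = 0.7·0.4000 / (0.7·0.4000 + 0.55·0.6000) ≈ 0.4590
After 'pass': P(spam) = 0.3·0.4590 / (0.3·0.4590 + 0.45·0.5410) ≈ 0.3613
After 'flag': P(spam) = 0.7·0.3613 / (0.7·0.3613 + 0.55·0.6387) ≈ 0.4186
After 'pass': P(spam) = 0.3·0.4186 / (0.3·0.4186 + 0.45·0.5814) ≈ 0.3243

0.324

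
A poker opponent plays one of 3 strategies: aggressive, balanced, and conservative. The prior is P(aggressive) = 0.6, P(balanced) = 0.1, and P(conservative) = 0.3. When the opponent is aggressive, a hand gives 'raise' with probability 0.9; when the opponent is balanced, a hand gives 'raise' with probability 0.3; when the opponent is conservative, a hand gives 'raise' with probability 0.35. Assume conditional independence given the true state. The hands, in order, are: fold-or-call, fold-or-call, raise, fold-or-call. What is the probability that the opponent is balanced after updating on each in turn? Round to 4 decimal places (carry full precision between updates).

0.2594

After 'fold-or-call': normaliser = 0.1·0.6000 + 0.7·0.1000 + 0.65·0.3000; P(aggressive) ≈ 0.1846, P(balanced) ≈ 0.2154, P(conservative) ≈ 0.6000
After 'fold-or-call': normaliser = 0.1·0.1846 + 0.7·0.2154 + 0.65·0.6000; P(aggressive) ≈ 0.0330, P(balanced) ≈ 0.2696, P(conservative) ≈ 0.6974
After 'raise': normaliser = 0.9·0.0330 + 0.3·0.2696 + 0.35·0.6974; P(aggressive) ≈ 0.0838, P(balanced) ≈ 0.2280, P(conservative) ≈ 0.6882
After 'fold-or-call': normaliser = 0.1·0.0838 + 0.7·0.2280 + 0.65·0.6882; P(aggressive) ≈ 0.0136, P(balanced) ≈ 0.2594, P(conservative) ≈ 0.7270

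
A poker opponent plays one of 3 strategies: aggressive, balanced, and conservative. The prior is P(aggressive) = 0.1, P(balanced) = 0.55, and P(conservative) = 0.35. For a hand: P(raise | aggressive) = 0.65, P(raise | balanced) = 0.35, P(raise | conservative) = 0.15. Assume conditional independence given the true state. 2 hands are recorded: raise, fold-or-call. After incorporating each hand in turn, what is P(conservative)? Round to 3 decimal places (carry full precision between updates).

0.232

Apply Bayes' rule sequentially, carrying P(conservative) forward.
After 'raise': normaliser = 0.65·0.1000 + 0.35·0.5500 + 0.15·0.3500; P(aggressive) ≈ 0.2097, P(balanced) ≈ 0.6210, P(conservative) ≈ 0.1694
After 'fold-or-call': normaliser = 0.35·0.2097 + 0.65·0.6210 + 0.85·0.1694; P(aggressive) ≈ 0.1182, P(balanced) ≈ 0.6500, P(conservative) ≈ 0.2318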